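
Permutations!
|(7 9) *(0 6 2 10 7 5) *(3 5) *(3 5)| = |(0 6 2 10 7 9 5)| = 7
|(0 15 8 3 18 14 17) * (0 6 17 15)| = |(3 18 14 15 8)(6 17)| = 10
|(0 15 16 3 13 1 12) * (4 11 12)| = 9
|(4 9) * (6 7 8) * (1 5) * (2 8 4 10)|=14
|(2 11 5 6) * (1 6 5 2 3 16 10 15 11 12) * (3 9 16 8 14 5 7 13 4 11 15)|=15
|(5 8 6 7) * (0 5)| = 5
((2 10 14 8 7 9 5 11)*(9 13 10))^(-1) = ((2 9 5 11)(7 13 10 14 8))^(-1) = (2 11 5 9)(7 8 14 10 13)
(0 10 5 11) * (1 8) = (0 10 5 11)(1 8) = [10, 8, 2, 3, 4, 11, 6, 7, 1, 9, 5, 0]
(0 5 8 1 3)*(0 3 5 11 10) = (0 11 10)(1 5 8) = [11, 5, 2, 3, 4, 8, 6, 7, 1, 9, 0, 10]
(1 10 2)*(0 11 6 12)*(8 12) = (0 11 6 8 12)(1 10 2) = [11, 10, 1, 3, 4, 5, 8, 7, 12, 9, 2, 6, 0]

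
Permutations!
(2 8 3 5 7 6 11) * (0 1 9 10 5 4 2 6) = (0 1 9 10 5 7)(2 8 3 4)(6 11) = [1, 9, 8, 4, 2, 7, 11, 0, 3, 10, 5, 6]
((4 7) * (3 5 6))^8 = (7)(3 6 5)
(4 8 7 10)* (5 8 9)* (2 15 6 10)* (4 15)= (2 4 9 5 8 7)(6 10 15)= [0, 1, 4, 3, 9, 8, 10, 2, 7, 5, 15, 11, 12, 13, 14, 6]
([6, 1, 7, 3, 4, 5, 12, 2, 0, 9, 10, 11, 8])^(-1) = (0 8 12 6)(2 7)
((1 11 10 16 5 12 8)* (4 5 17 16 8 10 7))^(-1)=((1 11 7 4 5 12 10 8)(16 17))^(-1)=(1 8 10 12 5 4 7 11)(16 17)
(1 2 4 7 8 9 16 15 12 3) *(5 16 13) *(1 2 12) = [0, 12, 4, 2, 7, 16, 6, 8, 9, 13, 10, 11, 3, 5, 14, 1, 15] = (1 12 3 2 4 7 8 9 13 5 16 15)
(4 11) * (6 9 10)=[0, 1, 2, 3, 11, 5, 9, 7, 8, 10, 6, 4]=(4 11)(6 9 10)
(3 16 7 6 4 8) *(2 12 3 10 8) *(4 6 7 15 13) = (2 12 3 16 15 13 4)(8 10) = [0, 1, 12, 16, 2, 5, 6, 7, 10, 9, 8, 11, 3, 4, 14, 13, 15]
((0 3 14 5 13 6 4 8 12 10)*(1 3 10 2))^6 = (1 4 14 12 13)(2 6 3 8 5)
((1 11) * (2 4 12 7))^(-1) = ((1 11)(2 4 12 7))^(-1) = (1 11)(2 7 12 4)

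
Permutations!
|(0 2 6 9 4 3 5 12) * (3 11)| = |(0 2 6 9 4 11 3 5 12)| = 9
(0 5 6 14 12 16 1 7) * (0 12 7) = [5, 0, 2, 3, 4, 6, 14, 12, 8, 9, 10, 11, 16, 13, 7, 15, 1] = (0 5 6 14 7 12 16 1)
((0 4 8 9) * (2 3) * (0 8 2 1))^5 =(8 9)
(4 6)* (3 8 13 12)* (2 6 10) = (2 6 4 10)(3 8 13 12) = [0, 1, 6, 8, 10, 5, 4, 7, 13, 9, 2, 11, 3, 12]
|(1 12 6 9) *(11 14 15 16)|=4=|(1 12 6 9)(11 14 15 16)|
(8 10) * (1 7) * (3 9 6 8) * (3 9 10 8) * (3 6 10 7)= (1 3 7)(9 10)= [0, 3, 2, 7, 4, 5, 6, 1, 8, 10, 9]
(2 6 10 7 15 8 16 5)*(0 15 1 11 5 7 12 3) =(0 15 8 16 7 1 11 5 2 6 10 12 3) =[15, 11, 6, 0, 4, 2, 10, 1, 16, 9, 12, 5, 3, 13, 14, 8, 7]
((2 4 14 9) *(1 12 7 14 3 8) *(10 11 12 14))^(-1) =(1 8 3 4 2 9 14)(7 12 11 10)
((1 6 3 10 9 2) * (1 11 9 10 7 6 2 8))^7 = (1 11 8 2 9)(3 7 6)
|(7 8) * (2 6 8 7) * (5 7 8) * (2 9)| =6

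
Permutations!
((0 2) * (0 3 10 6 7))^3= ((0 2 3 10 6 7))^3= (0 10)(2 6)(3 7)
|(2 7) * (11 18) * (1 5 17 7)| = 10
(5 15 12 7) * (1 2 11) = (1 2 11)(5 15 12 7) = [0, 2, 11, 3, 4, 15, 6, 5, 8, 9, 10, 1, 7, 13, 14, 12]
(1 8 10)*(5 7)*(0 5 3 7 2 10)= [5, 8, 10, 7, 4, 2, 6, 3, 0, 9, 1]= (0 5 2 10 1 8)(3 7)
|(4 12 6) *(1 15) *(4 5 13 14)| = 6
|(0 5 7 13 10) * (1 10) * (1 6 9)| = 8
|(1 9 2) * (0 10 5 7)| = 12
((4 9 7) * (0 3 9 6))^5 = (0 6 4 7 9 3)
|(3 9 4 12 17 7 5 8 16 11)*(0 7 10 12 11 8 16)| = 60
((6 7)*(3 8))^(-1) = ((3 8)(6 7))^(-1) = (3 8)(6 7)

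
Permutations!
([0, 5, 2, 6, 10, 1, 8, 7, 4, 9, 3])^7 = [0, 5, 2, 8, 3, 1, 4, 7, 10, 9, 6]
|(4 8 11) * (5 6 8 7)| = 6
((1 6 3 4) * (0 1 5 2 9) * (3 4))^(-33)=(0 6 5 9 1 4 2)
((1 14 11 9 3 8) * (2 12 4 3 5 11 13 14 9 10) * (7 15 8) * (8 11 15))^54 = (1 2)(3 15)(4 5)(7 11)(8 10)(9 12)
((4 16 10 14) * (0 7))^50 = ((0 7)(4 16 10 14))^50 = (4 10)(14 16)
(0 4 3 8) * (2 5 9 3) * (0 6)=[4, 1, 5, 8, 2, 9, 0, 7, 6, 3]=(0 4 2 5 9 3 8 6)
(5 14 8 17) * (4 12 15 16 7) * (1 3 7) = (1 3 7 4 12 15 16)(5 14 8 17) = [0, 3, 2, 7, 12, 14, 6, 4, 17, 9, 10, 11, 15, 13, 8, 16, 1, 5]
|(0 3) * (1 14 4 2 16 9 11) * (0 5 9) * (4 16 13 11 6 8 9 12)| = |(0 3 5 12 4 2 13 11 1 14 16)(6 8 9)| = 33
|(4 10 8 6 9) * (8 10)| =4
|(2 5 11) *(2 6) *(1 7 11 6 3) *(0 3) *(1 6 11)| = 6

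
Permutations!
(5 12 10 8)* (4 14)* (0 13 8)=(0 13 8 5 12 10)(4 14)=[13, 1, 2, 3, 14, 12, 6, 7, 5, 9, 0, 11, 10, 8, 4]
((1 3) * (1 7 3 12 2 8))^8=(12)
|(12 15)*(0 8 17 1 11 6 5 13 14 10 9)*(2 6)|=12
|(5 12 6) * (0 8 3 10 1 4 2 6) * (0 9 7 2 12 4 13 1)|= 28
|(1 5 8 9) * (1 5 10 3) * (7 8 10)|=7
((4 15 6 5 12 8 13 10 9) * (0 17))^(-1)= ((0 17)(4 15 6 5 12 8 13 10 9))^(-1)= (0 17)(4 9 10 13 8 12 5 6 15)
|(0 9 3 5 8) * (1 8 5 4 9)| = |(0 1 8)(3 4 9)| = 3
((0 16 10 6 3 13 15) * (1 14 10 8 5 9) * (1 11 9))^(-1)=(0 15 13 3 6 10 14 1 5 8 16)(9 11)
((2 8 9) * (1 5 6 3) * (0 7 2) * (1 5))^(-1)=((0 7 2 8 9)(3 5 6))^(-1)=(0 9 8 2 7)(3 6 5)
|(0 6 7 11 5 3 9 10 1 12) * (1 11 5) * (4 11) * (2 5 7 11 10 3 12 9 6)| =20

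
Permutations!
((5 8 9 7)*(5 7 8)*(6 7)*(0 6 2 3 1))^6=(9)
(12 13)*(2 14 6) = [0, 1, 14, 3, 4, 5, 2, 7, 8, 9, 10, 11, 13, 12, 6] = (2 14 6)(12 13)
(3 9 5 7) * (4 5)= (3 9 4 5 7)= [0, 1, 2, 9, 5, 7, 6, 3, 8, 4]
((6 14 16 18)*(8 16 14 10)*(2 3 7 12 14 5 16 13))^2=((2 3 7 12 14 5 16 18 6 10 8 13))^2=(2 7 14 16 6 8)(3 12 5 18 10 13)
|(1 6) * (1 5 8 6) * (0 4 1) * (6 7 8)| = |(0 4 1)(5 6)(7 8)| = 6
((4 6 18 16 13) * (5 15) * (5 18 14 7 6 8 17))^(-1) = (4 13 16 18 15 5 17 8)(6 7 14)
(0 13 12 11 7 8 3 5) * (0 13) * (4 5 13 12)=(3 13 4 5 12 11 7 8)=[0, 1, 2, 13, 5, 12, 6, 8, 3, 9, 10, 7, 11, 4]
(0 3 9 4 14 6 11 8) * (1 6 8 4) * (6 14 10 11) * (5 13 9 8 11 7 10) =(0 3 8)(1 14 11 4 5 13 9)(7 10) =[3, 14, 2, 8, 5, 13, 6, 10, 0, 1, 7, 4, 12, 9, 11]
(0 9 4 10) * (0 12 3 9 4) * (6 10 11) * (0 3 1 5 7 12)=(0 4 11 6 10)(1 5 7 12)(3 9)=[4, 5, 2, 9, 11, 7, 10, 12, 8, 3, 0, 6, 1]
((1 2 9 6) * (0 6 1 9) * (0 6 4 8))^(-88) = ((0 4 8)(1 2 6 9))^(-88) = (9)(0 8 4)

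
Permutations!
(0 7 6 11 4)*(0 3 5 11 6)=(0 7)(3 5 11 4)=[7, 1, 2, 5, 3, 11, 6, 0, 8, 9, 10, 4]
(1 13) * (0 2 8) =(0 2 8)(1 13) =[2, 13, 8, 3, 4, 5, 6, 7, 0, 9, 10, 11, 12, 1]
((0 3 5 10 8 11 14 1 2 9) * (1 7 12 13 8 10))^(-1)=(0 9 2 1 5 3)(7 14 11 8 13 12)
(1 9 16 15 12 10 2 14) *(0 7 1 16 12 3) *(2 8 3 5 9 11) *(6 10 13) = (0 7 1 11 2 14 16 15 5 9 12 13 6 10 8 3) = [7, 11, 14, 0, 4, 9, 10, 1, 3, 12, 8, 2, 13, 6, 16, 5, 15]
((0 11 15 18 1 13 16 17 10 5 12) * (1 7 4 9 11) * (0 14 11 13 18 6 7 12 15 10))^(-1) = ((0 1 18 12 14 11 10 5 15 6 7 4 9 13 16 17))^(-1) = (0 17 16 13 9 4 7 6 15 5 10 11 14 12 18 1)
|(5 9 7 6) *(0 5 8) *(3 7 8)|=12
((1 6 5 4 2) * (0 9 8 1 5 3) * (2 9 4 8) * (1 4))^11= ((0 1 6 3)(2 5 8 4 9))^11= (0 3 6 1)(2 5 8 4 9)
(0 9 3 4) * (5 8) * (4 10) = (0 9 3 10 4)(5 8) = [9, 1, 2, 10, 0, 8, 6, 7, 5, 3, 4]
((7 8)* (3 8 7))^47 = ((3 8))^47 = (3 8)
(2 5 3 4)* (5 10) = (2 10 5 3 4) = [0, 1, 10, 4, 2, 3, 6, 7, 8, 9, 5]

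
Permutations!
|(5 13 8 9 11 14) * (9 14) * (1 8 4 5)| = 6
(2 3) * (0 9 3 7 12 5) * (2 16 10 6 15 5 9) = [2, 1, 7, 16, 4, 0, 15, 12, 8, 3, 6, 11, 9, 13, 14, 5, 10] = (0 2 7 12 9 3 16 10 6 15 5)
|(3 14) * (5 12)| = 2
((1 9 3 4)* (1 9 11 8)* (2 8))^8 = ((1 11 2 8)(3 4 9))^8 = (11)(3 9 4)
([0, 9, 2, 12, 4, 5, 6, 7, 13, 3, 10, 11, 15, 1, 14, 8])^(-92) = (1 13 8 15 12 3 9)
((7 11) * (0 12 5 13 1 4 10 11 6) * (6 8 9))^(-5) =(0 11 5 8 1 6 10 12 7 13 9 4)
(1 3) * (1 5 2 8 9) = (1 3 5 2 8 9) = [0, 3, 8, 5, 4, 2, 6, 7, 9, 1]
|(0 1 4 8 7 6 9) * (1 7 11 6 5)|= 9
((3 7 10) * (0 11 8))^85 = ((0 11 8)(3 7 10))^85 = (0 11 8)(3 7 10)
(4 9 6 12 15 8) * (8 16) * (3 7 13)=(3 7 13)(4 9 6 12 15 16 8)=[0, 1, 2, 7, 9, 5, 12, 13, 4, 6, 10, 11, 15, 3, 14, 16, 8]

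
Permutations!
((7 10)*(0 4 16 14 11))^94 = ((0 4 16 14 11)(7 10))^94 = (0 11 14 16 4)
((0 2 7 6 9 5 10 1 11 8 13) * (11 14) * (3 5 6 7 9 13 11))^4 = (0 13 6 9 2)(1 10 5 3 14)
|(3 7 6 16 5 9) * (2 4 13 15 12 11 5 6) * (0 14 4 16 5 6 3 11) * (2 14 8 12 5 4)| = |(0 8 12)(2 16 3 7 14)(4 13 15 5 9 11 6)| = 105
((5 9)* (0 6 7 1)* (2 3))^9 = (0 6 7 1)(2 3)(5 9)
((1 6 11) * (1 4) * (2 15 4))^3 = (1 2)(4 11)(6 15)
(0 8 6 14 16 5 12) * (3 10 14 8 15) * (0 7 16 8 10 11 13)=(0 15 3 11 13)(5 12 7 16)(6 10 14 8)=[15, 1, 2, 11, 4, 12, 10, 16, 6, 9, 14, 13, 7, 0, 8, 3, 5]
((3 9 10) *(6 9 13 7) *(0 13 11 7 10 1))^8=((0 13 10 3 11 7 6 9 1))^8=(0 1 9 6 7 11 3 10 13)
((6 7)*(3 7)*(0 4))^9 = ((0 4)(3 7 6))^9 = (7)(0 4)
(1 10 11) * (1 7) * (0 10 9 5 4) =(0 10 11 7 1 9 5 4) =[10, 9, 2, 3, 0, 4, 6, 1, 8, 5, 11, 7]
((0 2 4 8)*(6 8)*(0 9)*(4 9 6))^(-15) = ((0 2 9)(6 8))^(-15) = (9)(6 8)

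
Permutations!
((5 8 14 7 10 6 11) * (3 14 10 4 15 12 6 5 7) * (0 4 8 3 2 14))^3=(0 12 7 5 4 6 8 3 15 11 10)(2 14)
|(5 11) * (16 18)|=|(5 11)(16 18)|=2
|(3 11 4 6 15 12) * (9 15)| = |(3 11 4 6 9 15 12)| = 7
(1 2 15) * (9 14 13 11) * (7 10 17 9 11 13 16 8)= (1 2 15)(7 10 17 9 14 16 8)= [0, 2, 15, 3, 4, 5, 6, 10, 7, 14, 17, 11, 12, 13, 16, 1, 8, 9]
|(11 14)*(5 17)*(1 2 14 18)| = 10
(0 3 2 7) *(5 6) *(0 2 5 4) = (0 3 5 6 4)(2 7) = [3, 1, 7, 5, 0, 6, 4, 2]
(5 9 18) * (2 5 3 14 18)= [0, 1, 5, 14, 4, 9, 6, 7, 8, 2, 10, 11, 12, 13, 18, 15, 16, 17, 3]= (2 5 9)(3 14 18)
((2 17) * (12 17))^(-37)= ((2 12 17))^(-37)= (2 17 12)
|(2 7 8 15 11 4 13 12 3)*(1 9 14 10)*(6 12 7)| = 12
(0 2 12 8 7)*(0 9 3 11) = (0 2 12 8 7 9 3 11) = [2, 1, 12, 11, 4, 5, 6, 9, 7, 3, 10, 0, 8]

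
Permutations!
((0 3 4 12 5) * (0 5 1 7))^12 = (12) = ((0 3 4 12 1 7))^12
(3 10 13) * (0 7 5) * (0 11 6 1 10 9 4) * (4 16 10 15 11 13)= (0 7 5 13 3 9 16 10 4)(1 15 11 6)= [7, 15, 2, 9, 0, 13, 1, 5, 8, 16, 4, 6, 12, 3, 14, 11, 10]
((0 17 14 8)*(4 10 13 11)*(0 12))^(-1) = ((0 17 14 8 12)(4 10 13 11))^(-1) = (0 12 8 14 17)(4 11 13 10)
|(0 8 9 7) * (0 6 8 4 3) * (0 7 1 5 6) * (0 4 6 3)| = |(0 6 8 9 1 5 3 7 4)| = 9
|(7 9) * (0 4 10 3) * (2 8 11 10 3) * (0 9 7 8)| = 8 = |(0 4 3 9 8 11 10 2)|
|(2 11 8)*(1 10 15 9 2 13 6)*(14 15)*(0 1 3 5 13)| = 36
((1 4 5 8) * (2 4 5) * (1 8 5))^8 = ((8)(2 4))^8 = (8)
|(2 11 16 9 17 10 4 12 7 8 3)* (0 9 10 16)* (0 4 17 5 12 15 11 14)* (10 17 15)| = 36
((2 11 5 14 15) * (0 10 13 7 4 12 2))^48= ((0 10 13 7 4 12 2 11 5 14 15))^48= (0 4 5 10 12 14 13 2 15 7 11)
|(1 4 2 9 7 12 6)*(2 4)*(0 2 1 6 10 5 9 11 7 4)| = |(0 2 11 7 12 10 5 9 4)| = 9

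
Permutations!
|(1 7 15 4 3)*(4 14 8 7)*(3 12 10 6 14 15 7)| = 8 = |(15)(1 4 12 10 6 14 8 3)|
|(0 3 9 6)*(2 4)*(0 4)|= |(0 3 9 6 4 2)|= 6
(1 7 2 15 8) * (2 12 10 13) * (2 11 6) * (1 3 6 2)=(1 7 12 10 13 11 2 15 8 3 6)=[0, 7, 15, 6, 4, 5, 1, 12, 3, 9, 13, 2, 10, 11, 14, 8]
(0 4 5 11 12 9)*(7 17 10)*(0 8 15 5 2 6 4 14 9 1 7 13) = [14, 7, 6, 3, 2, 11, 4, 17, 15, 8, 13, 12, 1, 0, 9, 5, 16, 10] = (0 14 9 8 15 5 11 12 1 7 17 10 13)(2 6 4)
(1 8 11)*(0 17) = (0 17)(1 8 11) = [17, 8, 2, 3, 4, 5, 6, 7, 11, 9, 10, 1, 12, 13, 14, 15, 16, 0]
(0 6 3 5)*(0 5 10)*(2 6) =[2, 1, 6, 10, 4, 5, 3, 7, 8, 9, 0] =(0 2 6 3 10)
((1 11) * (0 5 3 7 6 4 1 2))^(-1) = ((0 5 3 7 6 4 1 11 2))^(-1) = (0 2 11 1 4 6 7 3 5)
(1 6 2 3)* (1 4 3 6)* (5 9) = (2 6)(3 4)(5 9) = [0, 1, 6, 4, 3, 9, 2, 7, 8, 5]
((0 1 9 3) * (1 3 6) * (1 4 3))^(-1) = ((0 1 9 6 4 3))^(-1) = (0 3 4 6 9 1)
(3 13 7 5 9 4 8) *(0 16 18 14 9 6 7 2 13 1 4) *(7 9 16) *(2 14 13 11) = (0 7 5 6 9)(1 4 8 3)(2 11)(13 14 16 18) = [7, 4, 11, 1, 8, 6, 9, 5, 3, 0, 10, 2, 12, 14, 16, 15, 18, 17, 13]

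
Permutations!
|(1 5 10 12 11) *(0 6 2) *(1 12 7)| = 12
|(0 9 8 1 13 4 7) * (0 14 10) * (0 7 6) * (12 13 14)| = 11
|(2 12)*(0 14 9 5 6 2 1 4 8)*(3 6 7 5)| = |(0 14 9 3 6 2 12 1 4 8)(5 7)| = 10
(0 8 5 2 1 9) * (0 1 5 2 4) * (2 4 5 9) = (0 8 4)(1 2 9) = [8, 2, 9, 3, 0, 5, 6, 7, 4, 1]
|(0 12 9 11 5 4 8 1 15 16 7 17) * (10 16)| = |(0 12 9 11 5 4 8 1 15 10 16 7 17)| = 13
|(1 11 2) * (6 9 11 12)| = 6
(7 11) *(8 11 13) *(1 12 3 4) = (1 12 3 4)(7 13 8 11) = [0, 12, 2, 4, 1, 5, 6, 13, 11, 9, 10, 7, 3, 8]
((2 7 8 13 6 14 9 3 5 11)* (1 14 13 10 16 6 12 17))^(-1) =(1 17 12 13 6 16 10 8 7 2 11 5 3 9 14)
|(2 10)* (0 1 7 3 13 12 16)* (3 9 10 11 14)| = 12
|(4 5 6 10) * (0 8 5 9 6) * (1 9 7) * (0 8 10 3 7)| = |(0 10 4)(1 9 6 3 7)(5 8)| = 30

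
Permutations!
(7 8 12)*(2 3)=(2 3)(7 8 12)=[0, 1, 3, 2, 4, 5, 6, 8, 12, 9, 10, 11, 7]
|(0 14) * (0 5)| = 3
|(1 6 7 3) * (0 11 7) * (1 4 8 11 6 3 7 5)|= 6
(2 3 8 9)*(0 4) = (0 4)(2 3 8 9) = [4, 1, 3, 8, 0, 5, 6, 7, 9, 2]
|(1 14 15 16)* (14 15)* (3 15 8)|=5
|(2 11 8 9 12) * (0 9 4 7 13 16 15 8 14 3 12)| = 30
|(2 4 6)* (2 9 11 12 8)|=|(2 4 6 9 11 12 8)|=7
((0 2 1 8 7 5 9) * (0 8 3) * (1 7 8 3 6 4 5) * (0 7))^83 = (0 2)(1 7 3 9 5 4 6)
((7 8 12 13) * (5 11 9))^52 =((5 11 9)(7 8 12 13))^52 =(13)(5 11 9)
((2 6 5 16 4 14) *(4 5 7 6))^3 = (5 16)(6 7) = ((2 4 14)(5 16)(6 7))^3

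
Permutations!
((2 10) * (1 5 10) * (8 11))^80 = ((1 5 10 2)(8 11))^80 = (11)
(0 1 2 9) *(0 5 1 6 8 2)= (0 6 8 2 9 5 1)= [6, 0, 9, 3, 4, 1, 8, 7, 2, 5]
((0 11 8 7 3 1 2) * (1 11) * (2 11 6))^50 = ((0 1 11 8 7 3 6 2))^50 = (0 11 7 6)(1 8 3 2)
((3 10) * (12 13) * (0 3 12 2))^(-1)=(0 2 13 12 10 3)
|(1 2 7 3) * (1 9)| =5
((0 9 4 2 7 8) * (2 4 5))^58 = ((0 9 5 2 7 8))^58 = (0 7 5)(2 9 8)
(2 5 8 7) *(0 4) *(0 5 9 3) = [4, 1, 9, 0, 5, 8, 6, 2, 7, 3] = (0 4 5 8 7 2 9 3)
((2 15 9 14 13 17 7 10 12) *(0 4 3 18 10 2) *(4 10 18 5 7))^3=((18)(0 10 12)(2 15 9 14 13 17 4 3 5 7))^3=(18)(2 14 4 7 9 17 5 15 13 3)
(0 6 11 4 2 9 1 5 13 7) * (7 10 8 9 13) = [6, 5, 13, 3, 2, 7, 11, 0, 9, 1, 8, 4, 12, 10] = (0 6 11 4 2 13 10 8 9 1 5 7)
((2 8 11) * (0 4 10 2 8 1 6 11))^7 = (0 8 11 6 1 2 10 4)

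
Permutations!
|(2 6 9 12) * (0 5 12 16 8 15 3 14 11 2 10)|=|(0 5 12 10)(2 6 9 16 8 15 3 14 11)|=36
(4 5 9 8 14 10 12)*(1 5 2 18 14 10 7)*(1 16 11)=(1 5 9 8 10 12 4 2 18 14 7 16 11)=[0, 5, 18, 3, 2, 9, 6, 16, 10, 8, 12, 1, 4, 13, 7, 15, 11, 17, 14]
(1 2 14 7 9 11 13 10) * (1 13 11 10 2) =(2 14 7 9 10 13) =[0, 1, 14, 3, 4, 5, 6, 9, 8, 10, 13, 11, 12, 2, 7]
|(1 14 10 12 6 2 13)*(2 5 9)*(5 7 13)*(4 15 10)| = 9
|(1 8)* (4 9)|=|(1 8)(4 9)|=2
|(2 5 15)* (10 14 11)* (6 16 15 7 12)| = |(2 5 7 12 6 16 15)(10 14 11)| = 21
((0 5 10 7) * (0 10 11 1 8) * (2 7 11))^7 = (0 8 1 11 10 7 2 5)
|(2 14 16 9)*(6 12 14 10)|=|(2 10 6 12 14 16 9)|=7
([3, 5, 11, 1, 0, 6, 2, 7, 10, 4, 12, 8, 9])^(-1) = (0 4 9 12 10 8 11 2 6 5 1 3)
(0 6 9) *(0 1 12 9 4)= (0 6 4)(1 12 9)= [6, 12, 2, 3, 0, 5, 4, 7, 8, 1, 10, 11, 9]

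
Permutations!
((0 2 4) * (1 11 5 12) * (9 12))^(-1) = ((0 2 4)(1 11 5 9 12))^(-1) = (0 4 2)(1 12 9 5 11)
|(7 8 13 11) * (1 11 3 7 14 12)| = 4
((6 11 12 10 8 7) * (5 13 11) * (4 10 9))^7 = (4 11 6 10 12 5 8 9 13 7)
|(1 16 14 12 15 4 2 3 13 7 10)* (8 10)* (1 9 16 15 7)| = 42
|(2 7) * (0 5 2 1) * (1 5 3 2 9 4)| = |(0 3 2 7 5 9 4 1)| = 8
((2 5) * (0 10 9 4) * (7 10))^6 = ((0 7 10 9 4)(2 5))^6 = (0 7 10 9 4)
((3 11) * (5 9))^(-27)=(3 11)(5 9)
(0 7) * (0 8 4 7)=(4 7 8)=[0, 1, 2, 3, 7, 5, 6, 8, 4]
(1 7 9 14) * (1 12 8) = (1 7 9 14 12 8) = [0, 7, 2, 3, 4, 5, 6, 9, 1, 14, 10, 11, 8, 13, 12]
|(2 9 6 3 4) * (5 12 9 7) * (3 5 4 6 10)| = 6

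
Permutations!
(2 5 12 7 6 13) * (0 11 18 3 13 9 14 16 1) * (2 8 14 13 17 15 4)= [11, 0, 5, 17, 2, 12, 9, 6, 14, 13, 10, 18, 7, 8, 16, 4, 1, 15, 3]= (0 11 18 3 17 15 4 2 5 12 7 6 9 13 8 14 16 1)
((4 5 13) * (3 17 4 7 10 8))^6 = (3 10 13 4)(5 17 8 7)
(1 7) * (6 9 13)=[0, 7, 2, 3, 4, 5, 9, 1, 8, 13, 10, 11, 12, 6]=(1 7)(6 9 13)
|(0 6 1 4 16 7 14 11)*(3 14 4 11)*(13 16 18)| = 20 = |(0 6 1 11)(3 14)(4 18 13 16 7)|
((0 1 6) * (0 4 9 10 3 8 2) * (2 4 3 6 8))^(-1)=((0 1 8 4 9 10 6 3 2))^(-1)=(0 2 3 6 10 9 4 8 1)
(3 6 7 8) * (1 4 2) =(1 4 2)(3 6 7 8) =[0, 4, 1, 6, 2, 5, 7, 8, 3]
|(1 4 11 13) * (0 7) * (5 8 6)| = |(0 7)(1 4 11 13)(5 8 6)| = 12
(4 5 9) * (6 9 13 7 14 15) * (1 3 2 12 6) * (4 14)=(1 3 2 12 6 9 14 15)(4 5 13 7)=[0, 3, 12, 2, 5, 13, 9, 4, 8, 14, 10, 11, 6, 7, 15, 1]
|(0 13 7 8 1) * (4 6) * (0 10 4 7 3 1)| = 9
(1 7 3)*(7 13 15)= (1 13 15 7 3)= [0, 13, 2, 1, 4, 5, 6, 3, 8, 9, 10, 11, 12, 15, 14, 7]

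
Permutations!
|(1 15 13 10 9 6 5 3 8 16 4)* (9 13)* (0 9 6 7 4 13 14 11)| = 15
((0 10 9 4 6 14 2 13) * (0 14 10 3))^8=(2 14 13)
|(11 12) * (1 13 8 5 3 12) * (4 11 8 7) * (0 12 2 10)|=35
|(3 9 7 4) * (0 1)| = |(0 1)(3 9 7 4)| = 4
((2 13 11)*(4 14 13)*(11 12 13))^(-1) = (2 11 14 4)(12 13)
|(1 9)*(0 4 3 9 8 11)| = 7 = |(0 4 3 9 1 8 11)|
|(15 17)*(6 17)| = |(6 17 15)| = 3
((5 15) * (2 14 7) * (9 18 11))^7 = (2 14 7)(5 15)(9 18 11)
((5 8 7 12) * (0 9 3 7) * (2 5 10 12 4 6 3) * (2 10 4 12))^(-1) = ((0 9 10 2 5 8)(3 7 12 4 6))^(-1) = (0 8 5 2 10 9)(3 6 4 12 7)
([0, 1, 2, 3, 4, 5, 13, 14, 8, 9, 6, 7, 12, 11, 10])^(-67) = [0, 1, 2, 3, 4, 5, 10, 11, 8, 9, 14, 13, 12, 6, 7]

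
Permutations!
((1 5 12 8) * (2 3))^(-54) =((1 5 12 8)(2 3))^(-54) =(1 12)(5 8)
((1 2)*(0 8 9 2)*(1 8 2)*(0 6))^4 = (0 1 8)(2 6 9)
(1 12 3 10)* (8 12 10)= (1 10)(3 8 12)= [0, 10, 2, 8, 4, 5, 6, 7, 12, 9, 1, 11, 3]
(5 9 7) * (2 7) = [0, 1, 7, 3, 4, 9, 6, 5, 8, 2] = (2 7 5 9)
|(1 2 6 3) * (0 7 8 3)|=7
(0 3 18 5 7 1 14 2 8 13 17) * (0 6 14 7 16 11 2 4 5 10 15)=(0 3 18 10 15)(1 7)(2 8 13 17 6 14 4 5 16 11)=[3, 7, 8, 18, 5, 16, 14, 1, 13, 9, 15, 2, 12, 17, 4, 0, 11, 6, 10]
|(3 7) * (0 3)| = 3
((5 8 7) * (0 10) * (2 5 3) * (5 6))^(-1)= (0 10)(2 3 7 8 5 6)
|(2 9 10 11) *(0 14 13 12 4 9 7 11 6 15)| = |(0 14 13 12 4 9 10 6 15)(2 7 11)| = 9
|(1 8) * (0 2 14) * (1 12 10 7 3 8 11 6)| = 15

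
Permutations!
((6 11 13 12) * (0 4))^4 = ((0 4)(6 11 13 12))^4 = (13)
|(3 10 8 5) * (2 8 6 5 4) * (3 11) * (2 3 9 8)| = 8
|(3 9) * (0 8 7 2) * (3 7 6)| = |(0 8 6 3 9 7 2)| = 7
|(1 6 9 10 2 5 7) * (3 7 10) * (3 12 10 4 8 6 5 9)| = 28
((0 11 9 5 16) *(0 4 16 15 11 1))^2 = (16)(5 11)(9 15)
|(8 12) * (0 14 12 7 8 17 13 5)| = 6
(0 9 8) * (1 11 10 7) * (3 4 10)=[9, 11, 2, 4, 10, 5, 6, 1, 0, 8, 7, 3]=(0 9 8)(1 11 3 4 10 7)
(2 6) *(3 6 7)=[0, 1, 7, 6, 4, 5, 2, 3]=(2 7 3 6)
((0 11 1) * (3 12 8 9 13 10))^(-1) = ((0 11 1)(3 12 8 9 13 10))^(-1) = (0 1 11)(3 10 13 9 8 12)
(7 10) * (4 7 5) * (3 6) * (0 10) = (0 10 5 4 7)(3 6) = [10, 1, 2, 6, 7, 4, 3, 0, 8, 9, 5]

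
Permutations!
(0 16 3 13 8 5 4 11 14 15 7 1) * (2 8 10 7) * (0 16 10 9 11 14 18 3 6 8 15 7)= (0 10)(1 16 6 8 5 4 14 7)(2 15)(3 13 9 11 18)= [10, 16, 15, 13, 14, 4, 8, 1, 5, 11, 0, 18, 12, 9, 7, 2, 6, 17, 3]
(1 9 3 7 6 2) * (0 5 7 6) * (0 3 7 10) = [5, 9, 1, 6, 4, 10, 2, 3, 8, 7, 0] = (0 5 10)(1 9 7 3 6 2)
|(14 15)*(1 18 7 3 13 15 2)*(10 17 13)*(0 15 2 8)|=8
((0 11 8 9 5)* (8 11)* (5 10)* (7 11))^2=(11)(0 9 5 8 10)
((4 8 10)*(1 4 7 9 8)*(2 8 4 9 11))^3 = ((1 9 4)(2 8 10 7 11))^3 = (2 7 8 11 10)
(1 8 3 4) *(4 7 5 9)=(1 8 3 7 5 9 4)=[0, 8, 2, 7, 1, 9, 6, 5, 3, 4]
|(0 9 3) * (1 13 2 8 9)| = |(0 1 13 2 8 9 3)| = 7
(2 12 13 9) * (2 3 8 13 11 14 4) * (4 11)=[0, 1, 12, 8, 2, 5, 6, 7, 13, 3, 10, 14, 4, 9, 11]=(2 12 4)(3 8 13 9)(11 14)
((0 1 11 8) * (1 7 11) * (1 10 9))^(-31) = (0 7 11 8)(1 9 10)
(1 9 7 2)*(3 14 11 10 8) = (1 9 7 2)(3 14 11 10 8) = [0, 9, 1, 14, 4, 5, 6, 2, 3, 7, 8, 10, 12, 13, 11]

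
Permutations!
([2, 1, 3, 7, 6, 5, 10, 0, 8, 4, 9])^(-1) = (0 7 3 2)(4 9 10 6)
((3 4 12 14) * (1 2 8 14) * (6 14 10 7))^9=((1 2 8 10 7 6 14 3 4 12))^9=(1 12 4 3 14 6 7 10 8 2)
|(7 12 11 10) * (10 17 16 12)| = |(7 10)(11 17 16 12)| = 4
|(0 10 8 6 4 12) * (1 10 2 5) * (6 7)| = 10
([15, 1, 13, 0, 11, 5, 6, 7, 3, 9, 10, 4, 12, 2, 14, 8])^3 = (0 3 8 15)(2 13)(4 11)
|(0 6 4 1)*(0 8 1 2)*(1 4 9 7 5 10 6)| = 5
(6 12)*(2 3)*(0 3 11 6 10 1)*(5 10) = (0 3 2 11 6 12 5 10 1) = [3, 0, 11, 2, 4, 10, 12, 7, 8, 9, 1, 6, 5]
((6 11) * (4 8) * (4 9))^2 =((4 8 9)(6 11))^2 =(11)(4 9 8)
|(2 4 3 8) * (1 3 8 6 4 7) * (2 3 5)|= 4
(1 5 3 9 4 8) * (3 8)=(1 5 8)(3 9 4)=[0, 5, 2, 9, 3, 8, 6, 7, 1, 4]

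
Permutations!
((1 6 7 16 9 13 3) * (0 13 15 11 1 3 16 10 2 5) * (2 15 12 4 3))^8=(0 5 2 3 4 12 9 16 13)(1 7 15)(6 10 11)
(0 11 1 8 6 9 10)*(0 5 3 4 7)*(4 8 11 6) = (0 6 9 10 5 3 8 4 7)(1 11) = [6, 11, 2, 8, 7, 3, 9, 0, 4, 10, 5, 1]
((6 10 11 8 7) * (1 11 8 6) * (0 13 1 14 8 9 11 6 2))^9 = (14)(0 13 1 6 10 9 11 2)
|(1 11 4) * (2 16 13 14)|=|(1 11 4)(2 16 13 14)|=12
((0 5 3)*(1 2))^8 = (0 3 5)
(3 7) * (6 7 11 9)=(3 11 9 6 7)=[0, 1, 2, 11, 4, 5, 7, 3, 8, 6, 10, 9]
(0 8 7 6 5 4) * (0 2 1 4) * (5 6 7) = (0 8 5)(1 4 2) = [8, 4, 1, 3, 2, 0, 6, 7, 5]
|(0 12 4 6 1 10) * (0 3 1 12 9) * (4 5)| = |(0 9)(1 10 3)(4 6 12 5)| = 12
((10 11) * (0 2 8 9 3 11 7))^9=((0 2 8 9 3 11 10 7))^9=(0 2 8 9 3 11 10 7)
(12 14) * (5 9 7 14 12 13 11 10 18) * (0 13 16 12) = [13, 1, 2, 3, 4, 9, 6, 14, 8, 7, 18, 10, 0, 11, 16, 15, 12, 17, 5] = (0 13 11 10 18 5 9 7 14 16 12)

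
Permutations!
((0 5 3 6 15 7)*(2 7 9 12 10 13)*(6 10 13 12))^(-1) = ((0 5 3 10 12 13 2 7)(6 15 9))^(-1) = (0 7 2 13 12 10 3 5)(6 9 15)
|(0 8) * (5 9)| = 2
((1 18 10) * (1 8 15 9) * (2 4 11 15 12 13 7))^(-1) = ((1 18 10 8 12 13 7 2 4 11 15 9))^(-1) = (1 9 15 11 4 2 7 13 12 8 10 18)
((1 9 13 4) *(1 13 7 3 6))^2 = ((1 9 7 3 6)(4 13))^2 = (13)(1 7 6 9 3)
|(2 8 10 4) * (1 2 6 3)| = 7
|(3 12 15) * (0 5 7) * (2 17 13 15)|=6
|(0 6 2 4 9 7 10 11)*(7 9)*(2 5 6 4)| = 10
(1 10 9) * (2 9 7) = (1 10 7 2 9) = [0, 10, 9, 3, 4, 5, 6, 2, 8, 1, 7]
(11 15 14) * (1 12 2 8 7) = (1 12 2 8 7)(11 15 14) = [0, 12, 8, 3, 4, 5, 6, 1, 7, 9, 10, 15, 2, 13, 11, 14]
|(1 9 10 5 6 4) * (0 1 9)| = 10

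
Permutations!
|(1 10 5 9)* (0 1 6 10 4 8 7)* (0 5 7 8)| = 15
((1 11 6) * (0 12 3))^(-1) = (0 3 12)(1 6 11)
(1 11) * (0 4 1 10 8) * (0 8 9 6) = (0 4 1 11 10 9 6) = [4, 11, 2, 3, 1, 5, 0, 7, 8, 6, 9, 10]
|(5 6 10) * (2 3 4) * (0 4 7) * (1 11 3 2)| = |(0 4 1 11 3 7)(5 6 10)| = 6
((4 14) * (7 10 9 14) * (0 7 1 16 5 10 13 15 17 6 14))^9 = (0 16 6 7 5 14 13 10 4 15 9 1 17)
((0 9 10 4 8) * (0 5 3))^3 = (0 4 3 10 5 9 8)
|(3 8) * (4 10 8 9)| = 5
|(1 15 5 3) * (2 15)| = |(1 2 15 5 3)| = 5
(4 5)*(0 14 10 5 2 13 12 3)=(0 14 10 5 4 2 13 12 3)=[14, 1, 13, 0, 2, 4, 6, 7, 8, 9, 5, 11, 3, 12, 10]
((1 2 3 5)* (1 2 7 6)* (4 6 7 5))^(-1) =(7)(1 6 4 3 2 5)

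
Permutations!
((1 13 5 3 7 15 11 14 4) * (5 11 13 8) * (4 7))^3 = ((1 8 5 3 4)(7 15 13 11 14))^3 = (1 3 8 4 5)(7 11 15 14 13)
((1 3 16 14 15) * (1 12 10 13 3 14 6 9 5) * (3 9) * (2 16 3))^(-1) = (1 5 9 13 10 12 15 14)(2 6 16)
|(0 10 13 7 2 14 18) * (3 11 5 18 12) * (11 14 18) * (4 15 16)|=|(0 10 13 7 2 18)(3 14 12)(4 15 16)(5 11)|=6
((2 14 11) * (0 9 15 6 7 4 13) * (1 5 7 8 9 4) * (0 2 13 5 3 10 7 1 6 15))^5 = ((15)(0 4 5 1 3 10 7 6 8 9)(2 14 11 13))^5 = (15)(0 10)(1 8)(2 14 11 13)(3 9)(4 7)(5 6)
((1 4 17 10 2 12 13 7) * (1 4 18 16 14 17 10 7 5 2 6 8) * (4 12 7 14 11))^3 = ((1 18 16 11 4 10 6 8)(2 7 12 13 5)(14 17))^3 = (1 11 6 18 4 8 16 10)(2 13 7 5 12)(14 17)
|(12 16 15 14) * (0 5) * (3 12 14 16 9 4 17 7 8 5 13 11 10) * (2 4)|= |(0 13 11 10 3 12 9 2 4 17 7 8 5)(15 16)|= 26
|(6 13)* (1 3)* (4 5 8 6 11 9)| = 14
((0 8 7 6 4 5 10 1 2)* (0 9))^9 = (0 9 2 1 10 5 4 6 7 8)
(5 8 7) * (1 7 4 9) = (1 7 5 8 4 9) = [0, 7, 2, 3, 9, 8, 6, 5, 4, 1]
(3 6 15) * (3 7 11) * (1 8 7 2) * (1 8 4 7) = [0, 4, 8, 6, 7, 5, 15, 11, 1, 9, 10, 3, 12, 13, 14, 2] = (1 4 7 11 3 6 15 2 8)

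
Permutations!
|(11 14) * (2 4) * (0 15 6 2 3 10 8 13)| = 18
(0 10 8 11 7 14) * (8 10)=(0 8 11 7 14)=[8, 1, 2, 3, 4, 5, 6, 14, 11, 9, 10, 7, 12, 13, 0]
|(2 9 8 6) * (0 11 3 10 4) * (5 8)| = |(0 11 3 10 4)(2 9 5 8 6)| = 5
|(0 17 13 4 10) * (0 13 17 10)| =|(17)(0 10 13 4)| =4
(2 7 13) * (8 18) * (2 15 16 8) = [0, 1, 7, 3, 4, 5, 6, 13, 18, 9, 10, 11, 12, 15, 14, 16, 8, 17, 2] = (2 7 13 15 16 8 18)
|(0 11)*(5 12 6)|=6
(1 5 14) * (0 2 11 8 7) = (0 2 11 8 7)(1 5 14) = [2, 5, 11, 3, 4, 14, 6, 0, 7, 9, 10, 8, 12, 13, 1]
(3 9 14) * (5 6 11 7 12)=(3 9 14)(5 6 11 7 12)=[0, 1, 2, 9, 4, 6, 11, 12, 8, 14, 10, 7, 5, 13, 3]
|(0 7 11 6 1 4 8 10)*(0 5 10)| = |(0 7 11 6 1 4 8)(5 10)| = 14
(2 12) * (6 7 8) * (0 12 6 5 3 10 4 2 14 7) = [12, 1, 6, 10, 2, 3, 0, 8, 5, 9, 4, 11, 14, 13, 7] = (0 12 14 7 8 5 3 10 4 2 6)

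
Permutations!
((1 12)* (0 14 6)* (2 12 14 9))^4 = (0 1 9 14 2 6 12)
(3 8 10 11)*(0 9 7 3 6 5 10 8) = (0 9 7 3)(5 10 11 6) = [9, 1, 2, 0, 4, 10, 5, 3, 8, 7, 11, 6]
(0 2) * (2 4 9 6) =(0 4 9 6 2) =[4, 1, 0, 3, 9, 5, 2, 7, 8, 6]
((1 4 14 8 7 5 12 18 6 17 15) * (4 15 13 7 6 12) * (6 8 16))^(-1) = (1 15)(4 5 7 13 17 6 16 14)(12 18)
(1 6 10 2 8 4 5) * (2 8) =[0, 6, 2, 3, 5, 1, 10, 7, 4, 9, 8] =(1 6 10 8 4 5)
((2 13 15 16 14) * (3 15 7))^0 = ((2 13 7 3 15 16 14))^0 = (16)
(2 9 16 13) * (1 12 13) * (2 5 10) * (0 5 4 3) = (0 5 10 2 9 16 1 12 13 4 3) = [5, 12, 9, 0, 3, 10, 6, 7, 8, 16, 2, 11, 13, 4, 14, 15, 1]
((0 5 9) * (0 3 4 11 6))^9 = ((0 5 9 3 4 11 6))^9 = (0 9 4 6 5 3 11)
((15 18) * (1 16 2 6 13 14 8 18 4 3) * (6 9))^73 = ((1 16 2 9 6 13 14 8 18 15 4 3))^73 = (1 16 2 9 6 13 14 8 18 15 4 3)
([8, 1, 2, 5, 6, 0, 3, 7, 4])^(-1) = (0 5 3 6 4 8)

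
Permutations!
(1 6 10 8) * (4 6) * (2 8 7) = (1 4 6 10 7 2 8) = [0, 4, 8, 3, 6, 5, 10, 2, 1, 9, 7]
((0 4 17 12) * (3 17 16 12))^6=(17)(0 16)(4 12)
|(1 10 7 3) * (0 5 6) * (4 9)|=|(0 5 6)(1 10 7 3)(4 9)|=12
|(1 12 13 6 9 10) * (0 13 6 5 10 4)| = 9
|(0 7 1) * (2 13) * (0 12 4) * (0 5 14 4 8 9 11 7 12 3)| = 24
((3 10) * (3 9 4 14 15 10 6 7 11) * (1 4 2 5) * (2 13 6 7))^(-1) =(1 5 2 6 13 9 10 15 14 4)(3 11 7)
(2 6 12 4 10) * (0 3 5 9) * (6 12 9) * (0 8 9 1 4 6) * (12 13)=(0 3 5)(1 4 10 2 13 12 6)(8 9)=[3, 4, 13, 5, 10, 0, 1, 7, 9, 8, 2, 11, 6, 12]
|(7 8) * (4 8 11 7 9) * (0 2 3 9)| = |(0 2 3 9 4 8)(7 11)| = 6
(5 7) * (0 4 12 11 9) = (0 4 12 11 9)(5 7) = [4, 1, 2, 3, 12, 7, 6, 5, 8, 0, 10, 9, 11]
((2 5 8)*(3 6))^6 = ((2 5 8)(3 6))^6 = (8)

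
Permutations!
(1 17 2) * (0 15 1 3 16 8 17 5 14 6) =[15, 5, 3, 16, 4, 14, 0, 7, 17, 9, 10, 11, 12, 13, 6, 1, 8, 2] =(0 15 1 5 14 6)(2 3 16 8 17)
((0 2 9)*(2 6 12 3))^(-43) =((0 6 12 3 2 9))^(-43) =(0 9 2 3 12 6)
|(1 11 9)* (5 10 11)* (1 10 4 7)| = 12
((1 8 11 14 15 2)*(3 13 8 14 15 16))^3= (1 3 11)(2 16 8)(13 15 14)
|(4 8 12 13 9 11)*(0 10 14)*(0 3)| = |(0 10 14 3)(4 8 12 13 9 11)| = 12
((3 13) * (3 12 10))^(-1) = (3 10 12 13)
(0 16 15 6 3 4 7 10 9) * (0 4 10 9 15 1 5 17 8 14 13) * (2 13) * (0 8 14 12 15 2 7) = (0 16 1 5 17 14 7 9 4)(2 13 8 12 15 6 3 10) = [16, 5, 13, 10, 0, 17, 3, 9, 12, 4, 2, 11, 15, 8, 7, 6, 1, 14]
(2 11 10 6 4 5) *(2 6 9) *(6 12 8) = (2 11 10 9)(4 5 12 8 6) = [0, 1, 11, 3, 5, 12, 4, 7, 6, 2, 9, 10, 8]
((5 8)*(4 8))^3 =((4 8 5))^3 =(8)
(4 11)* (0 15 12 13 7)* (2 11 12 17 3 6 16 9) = (0 15 17 3 6 16 9 2 11 4 12 13 7) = [15, 1, 11, 6, 12, 5, 16, 0, 8, 2, 10, 4, 13, 7, 14, 17, 9, 3]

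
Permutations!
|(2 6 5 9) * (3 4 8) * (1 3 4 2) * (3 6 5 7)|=14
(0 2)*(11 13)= [2, 1, 0, 3, 4, 5, 6, 7, 8, 9, 10, 13, 12, 11]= (0 2)(11 13)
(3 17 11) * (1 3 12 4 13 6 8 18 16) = [0, 3, 2, 17, 13, 5, 8, 7, 18, 9, 10, 12, 4, 6, 14, 15, 1, 11, 16] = (1 3 17 11 12 4 13 6 8 18 16)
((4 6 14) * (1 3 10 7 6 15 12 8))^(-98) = (1 10 6 4 12)(3 7 14 15 8)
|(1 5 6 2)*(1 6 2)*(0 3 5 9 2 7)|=4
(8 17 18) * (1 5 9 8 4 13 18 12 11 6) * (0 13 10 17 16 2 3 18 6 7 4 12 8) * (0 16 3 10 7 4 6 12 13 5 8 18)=(0 5 9 16 2 10 17 18 13 12 11 4 7 6 1 8 3)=[5, 8, 10, 0, 7, 9, 1, 6, 3, 16, 17, 4, 11, 12, 14, 15, 2, 18, 13]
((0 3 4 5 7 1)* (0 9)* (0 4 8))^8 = (0 8 3)(1 5 9 7 4)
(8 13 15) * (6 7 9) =(6 7 9)(8 13 15) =[0, 1, 2, 3, 4, 5, 7, 9, 13, 6, 10, 11, 12, 15, 14, 8]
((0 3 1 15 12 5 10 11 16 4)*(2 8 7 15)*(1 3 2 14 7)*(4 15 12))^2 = ((0 2 8 1 14 7 12 5 10 11 16 15 4))^2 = (0 8 14 12 10 16 4 2 1 7 5 11 15)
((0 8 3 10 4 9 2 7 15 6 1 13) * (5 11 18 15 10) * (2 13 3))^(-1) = (0 13 9 4 10 7 2 8)(1 6 15 18 11 5 3)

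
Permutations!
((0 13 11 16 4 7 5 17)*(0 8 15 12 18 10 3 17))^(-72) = (0 7 16 13 5 4 11)(3 18 15 17 10 12 8) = ((0 13 11 16 4 7 5)(3 17 8 15 12 18 10))^(-72)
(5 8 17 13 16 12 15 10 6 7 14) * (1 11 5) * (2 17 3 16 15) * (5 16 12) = [0, 11, 17, 12, 4, 8, 7, 14, 3, 9, 6, 16, 2, 15, 1, 10, 5, 13] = (1 11 16 5 8 3 12 2 17 13 15 10 6 7 14)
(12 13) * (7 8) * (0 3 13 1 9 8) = [3, 9, 2, 13, 4, 5, 6, 0, 7, 8, 10, 11, 1, 12] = (0 3 13 12 1 9 8 7)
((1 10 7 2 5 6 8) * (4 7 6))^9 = (1 10 6 8)(2 5 4 7)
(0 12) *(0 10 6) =(0 12 10 6) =[12, 1, 2, 3, 4, 5, 0, 7, 8, 9, 6, 11, 10]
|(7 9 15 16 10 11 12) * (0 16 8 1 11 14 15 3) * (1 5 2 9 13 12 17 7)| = 30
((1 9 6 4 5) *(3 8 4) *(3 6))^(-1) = (1 5 4 8 3 9)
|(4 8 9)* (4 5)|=4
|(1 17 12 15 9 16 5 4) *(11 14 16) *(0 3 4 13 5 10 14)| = |(0 3 4 1 17 12 15 9 11)(5 13)(10 14 16)| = 18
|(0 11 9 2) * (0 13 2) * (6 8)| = 6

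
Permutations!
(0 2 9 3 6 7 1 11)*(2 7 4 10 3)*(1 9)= (0 7 9 2 1 11)(3 6 4 10)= [7, 11, 1, 6, 10, 5, 4, 9, 8, 2, 3, 0]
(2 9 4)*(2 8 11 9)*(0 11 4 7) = (0 11 9 7)(4 8) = [11, 1, 2, 3, 8, 5, 6, 0, 4, 7, 10, 9]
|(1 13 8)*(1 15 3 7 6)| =|(1 13 8 15 3 7 6)| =7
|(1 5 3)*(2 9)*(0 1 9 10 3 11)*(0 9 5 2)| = 8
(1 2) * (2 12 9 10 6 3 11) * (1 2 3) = (1 12 9 10 6)(3 11) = [0, 12, 2, 11, 4, 5, 1, 7, 8, 10, 6, 3, 9]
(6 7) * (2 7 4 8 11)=(2 7 6 4 8 11)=[0, 1, 7, 3, 8, 5, 4, 6, 11, 9, 10, 2]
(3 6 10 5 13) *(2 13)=(2 13 3 6 10 5)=[0, 1, 13, 6, 4, 2, 10, 7, 8, 9, 5, 11, 12, 3]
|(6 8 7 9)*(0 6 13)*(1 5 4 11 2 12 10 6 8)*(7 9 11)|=|(0 8 9 13)(1 5 4 7 11 2 12 10 6)|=36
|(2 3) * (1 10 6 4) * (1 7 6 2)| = 12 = |(1 10 2 3)(4 7 6)|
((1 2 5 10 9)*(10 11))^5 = ((1 2 5 11 10 9))^5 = (1 9 10 11 5 2)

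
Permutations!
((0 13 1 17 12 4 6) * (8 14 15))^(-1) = ((0 13 1 17 12 4 6)(8 14 15))^(-1) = (0 6 4 12 17 1 13)(8 15 14)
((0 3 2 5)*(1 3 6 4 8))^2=(0 4 1 2)(3 5 6 8)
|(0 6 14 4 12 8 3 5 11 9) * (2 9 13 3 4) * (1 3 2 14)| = 9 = |(14)(0 6 1 3 5 11 13 2 9)(4 12 8)|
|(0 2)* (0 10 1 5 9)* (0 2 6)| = 10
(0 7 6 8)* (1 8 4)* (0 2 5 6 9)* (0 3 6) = [7, 8, 5, 6, 1, 0, 4, 9, 2, 3] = (0 7 9 3 6 4 1 8 2 5)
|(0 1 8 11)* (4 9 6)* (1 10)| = 15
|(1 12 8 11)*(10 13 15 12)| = 7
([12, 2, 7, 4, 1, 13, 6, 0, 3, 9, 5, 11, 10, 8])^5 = (0 8 7 13 2 5 1 10 4 12 3)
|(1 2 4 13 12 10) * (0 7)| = |(0 7)(1 2 4 13 12 10)| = 6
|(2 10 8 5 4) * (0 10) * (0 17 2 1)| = 6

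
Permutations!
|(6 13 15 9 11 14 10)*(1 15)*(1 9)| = |(1 15)(6 13 9 11 14 10)| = 6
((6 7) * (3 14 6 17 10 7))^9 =((3 14 6)(7 17 10))^9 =(17)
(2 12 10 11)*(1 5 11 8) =[0, 5, 12, 3, 4, 11, 6, 7, 1, 9, 8, 2, 10] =(1 5 11 2 12 10 8)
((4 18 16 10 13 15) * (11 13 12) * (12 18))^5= (10 16 18)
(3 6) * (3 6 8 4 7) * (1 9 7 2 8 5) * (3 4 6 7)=(1 9 3 5)(2 8 6 7 4)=[0, 9, 8, 5, 2, 1, 7, 4, 6, 3]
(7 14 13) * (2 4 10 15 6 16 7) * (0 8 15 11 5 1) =[8, 0, 4, 3, 10, 1, 16, 14, 15, 9, 11, 5, 12, 2, 13, 6, 7] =(0 8 15 6 16 7 14 13 2 4 10 11 5 1)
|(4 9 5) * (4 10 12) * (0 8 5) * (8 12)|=12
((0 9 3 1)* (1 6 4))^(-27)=((0 9 3 6 4 1))^(-27)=(0 6)(1 3)(4 9)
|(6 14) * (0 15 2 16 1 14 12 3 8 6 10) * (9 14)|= |(0 15 2 16 1 9 14 10)(3 8 6 12)|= 8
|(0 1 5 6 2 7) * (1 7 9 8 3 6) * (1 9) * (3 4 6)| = 14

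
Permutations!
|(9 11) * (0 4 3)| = |(0 4 3)(9 11)| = 6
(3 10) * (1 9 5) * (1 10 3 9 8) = (1 8)(5 10 9) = [0, 8, 2, 3, 4, 10, 6, 7, 1, 5, 9]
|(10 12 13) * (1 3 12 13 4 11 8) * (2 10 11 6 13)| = |(1 3 12 4 6 13 11 8)(2 10)| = 8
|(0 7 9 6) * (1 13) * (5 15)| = 4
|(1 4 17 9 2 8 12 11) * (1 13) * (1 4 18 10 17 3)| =|(1 18 10 17 9 2 8 12 11 13 4 3)| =12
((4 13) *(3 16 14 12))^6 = (3 14)(12 16)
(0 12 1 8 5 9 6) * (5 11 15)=(0 12 1 8 11 15 5 9 6)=[12, 8, 2, 3, 4, 9, 0, 7, 11, 6, 10, 15, 1, 13, 14, 5]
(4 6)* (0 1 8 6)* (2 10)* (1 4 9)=(0 4)(1 8 6 9)(2 10)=[4, 8, 10, 3, 0, 5, 9, 7, 6, 1, 2]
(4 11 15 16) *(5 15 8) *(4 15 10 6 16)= [0, 1, 2, 3, 11, 10, 16, 7, 5, 9, 6, 8, 12, 13, 14, 4, 15]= (4 11 8 5 10 6 16 15)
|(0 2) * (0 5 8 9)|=5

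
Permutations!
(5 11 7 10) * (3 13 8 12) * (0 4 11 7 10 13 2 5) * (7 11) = [4, 1, 5, 2, 7, 11, 6, 13, 12, 9, 0, 10, 3, 8] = (0 4 7 13 8 12 3 2 5 11 10)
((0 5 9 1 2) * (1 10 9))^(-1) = (0 2 1 5)(9 10)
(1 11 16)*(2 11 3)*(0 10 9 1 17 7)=(0 10 9 1 3 2 11 16 17 7)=[10, 3, 11, 2, 4, 5, 6, 0, 8, 1, 9, 16, 12, 13, 14, 15, 17, 7]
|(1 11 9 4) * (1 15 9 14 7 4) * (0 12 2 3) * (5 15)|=8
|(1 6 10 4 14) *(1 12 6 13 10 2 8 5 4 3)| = |(1 13 10 3)(2 8 5 4 14 12 6)| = 28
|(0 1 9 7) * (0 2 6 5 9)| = |(0 1)(2 6 5 9 7)| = 10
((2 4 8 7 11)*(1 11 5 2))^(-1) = ((1 11)(2 4 8 7 5))^(-1) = (1 11)(2 5 7 8 4)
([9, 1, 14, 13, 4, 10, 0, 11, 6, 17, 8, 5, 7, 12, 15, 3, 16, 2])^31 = (0 9 17 2 14 15 3 13 12 7 11 5 10 8 6)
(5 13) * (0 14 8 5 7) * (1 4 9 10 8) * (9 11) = (0 14 1 4 11 9 10 8 5 13 7) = [14, 4, 2, 3, 11, 13, 6, 0, 5, 10, 8, 9, 12, 7, 1]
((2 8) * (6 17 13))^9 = (17)(2 8)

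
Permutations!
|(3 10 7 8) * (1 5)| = |(1 5)(3 10 7 8)| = 4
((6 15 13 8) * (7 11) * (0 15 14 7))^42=(0 13 6 7)(8 14 11 15)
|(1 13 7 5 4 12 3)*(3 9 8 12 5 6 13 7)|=30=|(1 7 6 13 3)(4 5)(8 12 9)|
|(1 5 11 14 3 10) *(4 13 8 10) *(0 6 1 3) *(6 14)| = |(0 14)(1 5 11 6)(3 4 13 8 10)| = 20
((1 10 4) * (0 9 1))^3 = (0 10 9 4 1)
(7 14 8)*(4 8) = (4 8 7 14) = [0, 1, 2, 3, 8, 5, 6, 14, 7, 9, 10, 11, 12, 13, 4]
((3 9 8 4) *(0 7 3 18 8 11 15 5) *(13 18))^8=(18)(0 7 3 9 11 15 5)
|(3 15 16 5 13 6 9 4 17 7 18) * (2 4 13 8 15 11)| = 84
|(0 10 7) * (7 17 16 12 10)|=4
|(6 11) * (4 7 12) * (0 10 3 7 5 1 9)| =|(0 10 3 7 12 4 5 1 9)(6 11)| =18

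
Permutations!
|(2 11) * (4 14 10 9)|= 4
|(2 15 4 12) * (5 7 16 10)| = |(2 15 4 12)(5 7 16 10)| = 4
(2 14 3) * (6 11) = (2 14 3)(6 11) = [0, 1, 14, 2, 4, 5, 11, 7, 8, 9, 10, 6, 12, 13, 3]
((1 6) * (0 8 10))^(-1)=(0 10 8)(1 6)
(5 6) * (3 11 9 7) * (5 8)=(3 11 9 7)(5 6 8)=[0, 1, 2, 11, 4, 6, 8, 3, 5, 7, 10, 9]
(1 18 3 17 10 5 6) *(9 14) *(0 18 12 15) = [18, 12, 2, 17, 4, 6, 1, 7, 8, 14, 5, 11, 15, 13, 9, 0, 16, 10, 3] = (0 18 3 17 10 5 6 1 12 15)(9 14)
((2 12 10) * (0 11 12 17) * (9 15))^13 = (0 11 12 10 2 17)(9 15)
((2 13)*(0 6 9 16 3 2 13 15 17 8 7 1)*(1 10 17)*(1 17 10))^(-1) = (0 1 7 8 17 15 2 3 16 9 6)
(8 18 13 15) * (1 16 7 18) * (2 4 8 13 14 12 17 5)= (1 16 7 18 14 12 17 5 2 4 8)(13 15)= [0, 16, 4, 3, 8, 2, 6, 18, 1, 9, 10, 11, 17, 15, 12, 13, 7, 5, 14]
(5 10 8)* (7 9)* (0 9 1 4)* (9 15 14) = (0 15 14 9 7 1 4)(5 10 8) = [15, 4, 2, 3, 0, 10, 6, 1, 5, 7, 8, 11, 12, 13, 9, 14]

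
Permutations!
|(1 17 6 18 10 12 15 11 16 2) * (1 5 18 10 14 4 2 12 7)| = |(1 17 6 10 7)(2 5 18 14 4)(11 16 12 15)| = 20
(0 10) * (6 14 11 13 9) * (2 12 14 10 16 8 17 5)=(0 16 8 17 5 2 12 14 11 13 9 6 10)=[16, 1, 12, 3, 4, 2, 10, 7, 17, 6, 0, 13, 14, 9, 11, 15, 8, 5]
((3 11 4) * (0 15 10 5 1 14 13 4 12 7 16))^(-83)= (0 3 5 7 13 15 11 1 16 4 10 12 14)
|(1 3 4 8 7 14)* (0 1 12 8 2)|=|(0 1 3 4 2)(7 14 12 8)|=20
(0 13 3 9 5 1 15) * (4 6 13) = (0 4 6 13 3 9 5 1 15) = [4, 15, 2, 9, 6, 1, 13, 7, 8, 5, 10, 11, 12, 3, 14, 0]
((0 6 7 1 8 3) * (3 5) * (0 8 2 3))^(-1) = (0 5 8 3 2 1 7 6)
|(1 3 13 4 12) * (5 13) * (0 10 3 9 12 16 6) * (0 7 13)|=60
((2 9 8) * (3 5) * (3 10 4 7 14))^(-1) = ((2 9 8)(3 5 10 4 7 14))^(-1) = (2 8 9)(3 14 7 4 10 5)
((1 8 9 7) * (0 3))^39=(0 3)(1 7 9 8)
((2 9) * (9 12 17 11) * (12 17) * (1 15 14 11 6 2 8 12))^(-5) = ((1 15 14 11 9 8 12)(2 17 6))^(-5) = (1 14 9 12 15 11 8)(2 17 6)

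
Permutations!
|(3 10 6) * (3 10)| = |(6 10)| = 2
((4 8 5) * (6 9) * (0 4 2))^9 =(0 2 5 8 4)(6 9)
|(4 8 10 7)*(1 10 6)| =6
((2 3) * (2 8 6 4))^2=(2 8 4 3 6)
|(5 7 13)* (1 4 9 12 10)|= 15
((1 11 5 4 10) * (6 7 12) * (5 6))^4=((1 11 6 7 12 5 4 10))^4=(1 12)(4 6)(5 11)(7 10)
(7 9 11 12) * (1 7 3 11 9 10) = (1 7 10)(3 11 12) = [0, 7, 2, 11, 4, 5, 6, 10, 8, 9, 1, 12, 3]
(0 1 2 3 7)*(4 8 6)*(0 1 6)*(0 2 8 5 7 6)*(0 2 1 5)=(0 2 3 6 4)(1 8)(5 7)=[2, 8, 3, 6, 0, 7, 4, 5, 1]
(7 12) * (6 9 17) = (6 9 17)(7 12) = [0, 1, 2, 3, 4, 5, 9, 12, 8, 17, 10, 11, 7, 13, 14, 15, 16, 6]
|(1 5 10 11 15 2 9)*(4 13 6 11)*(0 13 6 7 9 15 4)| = |(0 13 7 9 1 5 10)(2 15)(4 6 11)| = 42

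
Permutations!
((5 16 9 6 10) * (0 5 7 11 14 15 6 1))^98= ((0 5 16 9 1)(6 10 7 11 14 15))^98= (0 9 5 1 16)(6 7 14)(10 11 15)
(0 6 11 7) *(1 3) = (0 6 11 7)(1 3) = [6, 3, 2, 1, 4, 5, 11, 0, 8, 9, 10, 7]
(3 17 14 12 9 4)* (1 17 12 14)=(1 17)(3 12 9 4)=[0, 17, 2, 12, 3, 5, 6, 7, 8, 4, 10, 11, 9, 13, 14, 15, 16, 1]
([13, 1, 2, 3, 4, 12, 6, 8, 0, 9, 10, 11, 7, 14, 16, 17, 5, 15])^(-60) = [5, 1, 2, 3, 4, 0, 6, 14, 16, 9, 10, 11, 13, 12, 7, 15, 8, 17]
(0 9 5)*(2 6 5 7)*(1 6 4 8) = (0 9 7 2 4 8 1 6 5) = [9, 6, 4, 3, 8, 0, 5, 2, 1, 7]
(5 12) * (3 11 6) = (3 11 6)(5 12) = [0, 1, 2, 11, 4, 12, 3, 7, 8, 9, 10, 6, 5]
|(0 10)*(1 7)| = |(0 10)(1 7)| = 2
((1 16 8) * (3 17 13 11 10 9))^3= (3 11)(9 13)(10 17)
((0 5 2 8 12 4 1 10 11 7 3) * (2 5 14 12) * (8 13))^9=(14)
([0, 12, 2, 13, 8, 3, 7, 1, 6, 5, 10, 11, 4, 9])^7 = [0, 12, 2, 5, 8, 9, 7, 1, 6, 13, 10, 11, 4, 3]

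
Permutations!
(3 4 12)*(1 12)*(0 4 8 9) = [4, 12, 2, 8, 1, 5, 6, 7, 9, 0, 10, 11, 3] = (0 4 1 12 3 8 9)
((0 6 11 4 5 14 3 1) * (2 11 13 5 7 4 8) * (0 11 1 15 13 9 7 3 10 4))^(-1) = (0 7 9 6)(1 2 8 11)(3 4 10 14 5 13 15) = ((0 6 9 7)(1 11 8 2)(3 15 13 5 14 10 4))^(-1)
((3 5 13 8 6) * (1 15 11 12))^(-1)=(1 12 11 15)(3 6 8 13 5)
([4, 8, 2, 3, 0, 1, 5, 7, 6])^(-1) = (0 4)(1 5 6 8)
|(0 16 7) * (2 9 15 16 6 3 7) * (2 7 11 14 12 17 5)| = |(0 6 3 11 14 12 17 5 2 9 15 16 7)| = 13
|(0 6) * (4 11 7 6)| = |(0 4 11 7 6)| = 5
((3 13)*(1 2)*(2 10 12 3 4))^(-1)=(1 2 4 13 3 12 10)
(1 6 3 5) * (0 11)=(0 11)(1 6 3 5)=[11, 6, 2, 5, 4, 1, 3, 7, 8, 9, 10, 0]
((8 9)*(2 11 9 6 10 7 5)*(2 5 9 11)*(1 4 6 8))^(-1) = ((11)(1 4 6 10 7 9))^(-1) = (11)(1 9 7 10 6 4)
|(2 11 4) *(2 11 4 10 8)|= |(2 4 11 10 8)|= 5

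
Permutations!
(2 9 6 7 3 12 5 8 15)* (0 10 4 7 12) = (0 10 4 7 3)(2 9 6 12 5 8 15) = [10, 1, 9, 0, 7, 8, 12, 3, 15, 6, 4, 11, 5, 13, 14, 2]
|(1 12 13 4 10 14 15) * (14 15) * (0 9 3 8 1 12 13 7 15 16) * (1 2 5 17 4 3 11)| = |(0 9 11 1 13 3 8 2 5 17 4 10 16)(7 15 12)| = 39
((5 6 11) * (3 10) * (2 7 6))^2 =((2 7 6 11 5)(3 10))^2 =(2 6 5 7 11)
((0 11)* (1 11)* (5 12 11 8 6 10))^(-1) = (0 11 12 5 10 6 8 1)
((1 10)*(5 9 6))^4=(10)(5 9 6)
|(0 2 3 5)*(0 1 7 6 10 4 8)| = 10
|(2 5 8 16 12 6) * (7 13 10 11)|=|(2 5 8 16 12 6)(7 13 10 11)|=12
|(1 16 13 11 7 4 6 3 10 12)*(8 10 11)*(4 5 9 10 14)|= |(1 16 13 8 14 4 6 3 11 7 5 9 10 12)|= 14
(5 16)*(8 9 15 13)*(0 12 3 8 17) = [12, 1, 2, 8, 4, 16, 6, 7, 9, 15, 10, 11, 3, 17, 14, 13, 5, 0] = (0 12 3 8 9 15 13 17)(5 16)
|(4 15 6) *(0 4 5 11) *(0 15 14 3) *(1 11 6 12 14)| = 8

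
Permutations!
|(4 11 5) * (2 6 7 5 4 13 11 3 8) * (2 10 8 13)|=4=|(2 6 7 5)(3 13 11 4)(8 10)|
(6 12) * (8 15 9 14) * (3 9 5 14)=(3 9)(5 14 8 15)(6 12)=[0, 1, 2, 9, 4, 14, 12, 7, 15, 3, 10, 11, 6, 13, 8, 5]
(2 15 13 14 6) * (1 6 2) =(1 6)(2 15 13 14) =[0, 6, 15, 3, 4, 5, 1, 7, 8, 9, 10, 11, 12, 14, 2, 13]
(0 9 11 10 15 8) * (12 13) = [9, 1, 2, 3, 4, 5, 6, 7, 0, 11, 15, 10, 13, 12, 14, 8] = (0 9 11 10 15 8)(12 13)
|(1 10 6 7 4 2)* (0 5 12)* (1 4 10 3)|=6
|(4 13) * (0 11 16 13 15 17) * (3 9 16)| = 9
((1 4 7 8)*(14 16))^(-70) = (16)(1 7)(4 8)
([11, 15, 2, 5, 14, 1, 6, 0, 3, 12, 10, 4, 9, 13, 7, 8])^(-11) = (0 7 14 4 11)(1 5 3 8 15)(9 12)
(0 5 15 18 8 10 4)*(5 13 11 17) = (0 13 11 17 5 15 18 8 10 4) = [13, 1, 2, 3, 0, 15, 6, 7, 10, 9, 4, 17, 12, 11, 14, 18, 16, 5, 8]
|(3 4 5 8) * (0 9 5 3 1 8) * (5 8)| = |(0 9 8 1 5)(3 4)| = 10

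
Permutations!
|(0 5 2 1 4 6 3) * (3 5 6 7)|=8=|(0 6 5 2 1 4 7 3)|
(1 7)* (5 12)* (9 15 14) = [0, 7, 2, 3, 4, 12, 6, 1, 8, 15, 10, 11, 5, 13, 9, 14] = (1 7)(5 12)(9 15 14)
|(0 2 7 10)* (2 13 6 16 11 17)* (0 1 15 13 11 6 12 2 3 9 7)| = |(0 11 17 3 9 7 10 1 15 13 12 2)(6 16)| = 12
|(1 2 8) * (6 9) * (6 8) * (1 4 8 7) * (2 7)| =|(1 7)(2 6 9)(4 8)| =6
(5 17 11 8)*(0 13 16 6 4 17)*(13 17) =(0 17 11 8 5)(4 13 16 6) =[17, 1, 2, 3, 13, 0, 4, 7, 5, 9, 10, 8, 12, 16, 14, 15, 6, 11]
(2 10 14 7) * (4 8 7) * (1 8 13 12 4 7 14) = [0, 8, 10, 3, 13, 5, 6, 2, 14, 9, 1, 11, 4, 12, 7] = (1 8 14 7 2 10)(4 13 12)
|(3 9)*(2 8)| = |(2 8)(3 9)| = 2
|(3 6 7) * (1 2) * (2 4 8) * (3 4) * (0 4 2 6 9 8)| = 14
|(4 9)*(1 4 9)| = |(9)(1 4)| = 2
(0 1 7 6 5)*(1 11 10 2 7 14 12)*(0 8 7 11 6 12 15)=[6, 14, 11, 3, 4, 8, 5, 12, 7, 9, 2, 10, 1, 13, 15, 0]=(0 6 5 8 7 12 1 14 15)(2 11 10)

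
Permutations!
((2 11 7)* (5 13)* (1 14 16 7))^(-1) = ((1 14 16 7 2 11)(5 13))^(-1) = (1 11 2 7 16 14)(5 13)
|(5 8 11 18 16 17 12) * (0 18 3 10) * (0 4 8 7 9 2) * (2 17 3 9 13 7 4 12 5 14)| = |(0 18 16 3 10 12 14 2)(4 8 11 9 17 5)(7 13)| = 24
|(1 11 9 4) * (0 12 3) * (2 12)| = 4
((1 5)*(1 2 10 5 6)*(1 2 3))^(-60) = (10)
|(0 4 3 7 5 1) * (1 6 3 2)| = 4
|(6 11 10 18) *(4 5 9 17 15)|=|(4 5 9 17 15)(6 11 10 18)|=20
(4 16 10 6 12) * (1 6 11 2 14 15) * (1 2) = (1 6 12 4 16 10 11)(2 14 15) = [0, 6, 14, 3, 16, 5, 12, 7, 8, 9, 11, 1, 4, 13, 15, 2, 10]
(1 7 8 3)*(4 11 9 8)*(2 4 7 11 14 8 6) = (1 11 9 6 2 4 14 8 3) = [0, 11, 4, 1, 14, 5, 2, 7, 3, 6, 10, 9, 12, 13, 8]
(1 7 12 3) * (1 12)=(1 7)(3 12)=[0, 7, 2, 12, 4, 5, 6, 1, 8, 9, 10, 11, 3]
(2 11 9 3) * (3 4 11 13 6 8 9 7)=(2 13 6 8 9 4 11 7 3)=[0, 1, 13, 2, 11, 5, 8, 3, 9, 4, 10, 7, 12, 6]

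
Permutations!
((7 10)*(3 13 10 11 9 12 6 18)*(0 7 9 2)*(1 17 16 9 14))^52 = ((0 7 11 2)(1 17 16 9 12 6 18 3 13 10 14))^52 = (1 13 6 16 14 3 12 17 10 18 9)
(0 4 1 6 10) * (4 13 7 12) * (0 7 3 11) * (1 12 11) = [13, 6, 2, 1, 12, 5, 10, 11, 8, 9, 7, 0, 4, 3] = (0 13 3 1 6 10 7 11)(4 12)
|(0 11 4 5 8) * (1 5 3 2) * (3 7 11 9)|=21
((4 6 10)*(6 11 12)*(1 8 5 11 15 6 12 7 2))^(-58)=(1 5 7)(2 8 11)(4 6)(10 15)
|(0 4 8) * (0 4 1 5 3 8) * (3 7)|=|(0 1 5 7 3 8 4)|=7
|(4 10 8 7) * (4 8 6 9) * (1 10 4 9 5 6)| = 2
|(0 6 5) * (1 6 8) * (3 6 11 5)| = 10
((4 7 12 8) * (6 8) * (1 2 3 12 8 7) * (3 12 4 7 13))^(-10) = ((1 2 12 6 13 3 4)(7 8))^(-10) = (1 13 2 3 12 4 6)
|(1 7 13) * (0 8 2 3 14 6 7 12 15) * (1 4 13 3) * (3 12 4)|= |(0 8 2 1 4 13 3 14 6 7 12 15)|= 12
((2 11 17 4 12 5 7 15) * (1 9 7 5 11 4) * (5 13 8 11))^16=((1 9 7 15 2 4 12 5 13 8 11 17))^16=(1 2 13)(4 8 9)(5 17 15)(7 12 11)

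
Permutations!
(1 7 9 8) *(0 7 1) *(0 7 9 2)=(0 9 8 7 2)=[9, 1, 0, 3, 4, 5, 6, 2, 7, 8]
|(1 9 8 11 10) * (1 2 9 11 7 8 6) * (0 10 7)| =9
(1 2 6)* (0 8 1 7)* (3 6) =(0 8 1 2 3 6 7) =[8, 2, 3, 6, 4, 5, 7, 0, 1]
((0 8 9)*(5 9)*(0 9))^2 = ((9)(0 8 5))^2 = (9)(0 5 8)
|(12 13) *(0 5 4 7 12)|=|(0 5 4 7 12 13)|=6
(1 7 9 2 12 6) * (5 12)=(1 7 9 2 5 12 6)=[0, 7, 5, 3, 4, 12, 1, 9, 8, 2, 10, 11, 6]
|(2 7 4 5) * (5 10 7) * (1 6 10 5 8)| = |(1 6 10 7 4 5 2 8)| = 8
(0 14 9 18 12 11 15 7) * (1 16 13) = [14, 16, 2, 3, 4, 5, 6, 0, 8, 18, 10, 15, 11, 1, 9, 7, 13, 17, 12] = (0 14 9 18 12 11 15 7)(1 16 13)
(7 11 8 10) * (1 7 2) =(1 7 11 8 10 2) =[0, 7, 1, 3, 4, 5, 6, 11, 10, 9, 2, 8]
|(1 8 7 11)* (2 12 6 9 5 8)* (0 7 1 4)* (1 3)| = 8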